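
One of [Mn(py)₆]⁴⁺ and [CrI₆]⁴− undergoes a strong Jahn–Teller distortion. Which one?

[CrI₆]⁴−

[Mn(py)₆]⁴⁺: Ligand charges: pyridine is neutral. With an overall charge of +4 the manganese centre must be in the +4 oxidation state. Manganese is a group-7 element; Mn(IV) is therefore d³. The d³ configuration leaves the e_g set evenly filled (or empty) — no strong Jahn–Teller driving force.
[CrI₆]⁴−: Ligand charges: each iodide is −1. With an overall charge of −4 the chromium centre must be in the +2 oxidation state. Chromium is a group-6 element; Cr(II) is therefore d⁴. Iodide is a weak-field ligand for a first-row metal, so the complex is high-spin. The t₂g³e_g¹ (high-spin) configuration has an unevenly filled e_g set; the Jahn–Teller theorem predicts a tetragonal distortion (typically axial elongation) to lift the degeneracy.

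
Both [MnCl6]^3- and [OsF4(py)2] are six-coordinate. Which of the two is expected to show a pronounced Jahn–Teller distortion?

[MnCl6]^3-

[MnCl6]^3-: Summing ligand charges against the −3 overall charge gives an oxidation state of +3 for manganese. Manganese is a group-7 element; Mn(III) is therefore d⁴. Chloride is a weak-field ligand for a first-row metal, so the complex is high-spin. The t₂g³e_g¹ (high-spin) configuration has an unevenly filled e_g set; the Jahn–Teller theorem predicts a tetragonal distortion (typically axial elongation) to lift the degeneracy.
[OsF4(py)2]: Each fluoride is −1; pyridine is neutral; balancing the 0 overall charge requires Os(IV). Osmium is a group-8 element; Os(IV) is therefore d⁴. A 5d ion has a large Δₒ and is invariably low-spin. The d⁴ configuration leaves the e_g set evenly filled (or empty) — no strong Jahn–Teller driving force.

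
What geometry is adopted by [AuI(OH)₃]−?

square planar

Ligand charges: each iodide is −1; each hydroxide is −1. With an overall charge of −1 the gold centre must be in the +3 oxidation state.
Gold is a group-11 element; Au(III) is therefore d⁸.
With 4 monodentate ligands the coordination number is 4.
A 5d d⁸ ion has a large crystal-field splitting; square planar leaves the high-energy d_{x²−y²} orbital empty and maximises CFSE.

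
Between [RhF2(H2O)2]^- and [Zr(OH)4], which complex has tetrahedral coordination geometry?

[Zr(OH)4]

For [RhF2(H2O)2]^-: Ligand charges: each fluoride is −1; water is neutral. With an overall charge of −1 the rhodium centre must be in the +1 oxidation state. Rhodium is a group-9 element; Rh(I) is therefore d⁸. A 4d d⁸ ion has a large crystal-field splitting; square planar leaves the high-energy d_{x²−y²} orbital empty and maximises CFSE. → square planar.
For [Zr(OH)4]: Each hydroxide is −1; balancing the 0 overall charge requires Zr(IV). Zirconium is a group-4 element; Zr(IV) is therefore d⁰. A d⁰ ion has no crystal-field stabilisation preference between square planar and tetrahedral, so four ligands adopt the sterically favoured tetrahedral geometry. → tetrahedral.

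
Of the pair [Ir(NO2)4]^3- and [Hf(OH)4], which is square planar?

For [Ir(NO2)4]^3-: Summing ligand charges against the −3 overall charge gives an oxidation state of +1 for iridium. Ir sits in group 9, so the d-electron count is 9 − 1 = 8. A 5d d⁸ ion has a large crystal-field splitting; square planar leaves the high-energy d_{x²−y²} orbital empty and maximises CFSE. → square planar.
For [Hf(OH)4]: Summing ligand charges against the 0 overall charge gives an oxidation state of +4 for hafnium. Hafnium is a group-4 element; Hf(IV) is therefore d⁰. A d⁰ ion has no crystal-field stabilisation preference between square planar and tetrahedral, so four ligands adopt the sterically favoured tetrahedral geometry. → tetrahedral.

[Ir(NO2)4]^3-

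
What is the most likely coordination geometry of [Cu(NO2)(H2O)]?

Each nitro (N-bound nitrite) is −1; water is neutral; balancing the 0 overall charge requires Cu(I).
Copper is a group-11 element; Cu(I) is therefore d¹⁰.
Coordination number: 2.
A d¹⁰ ion with only two ligands adopts a linear arrangement (sp hybridisation; no CFSE preference).

linear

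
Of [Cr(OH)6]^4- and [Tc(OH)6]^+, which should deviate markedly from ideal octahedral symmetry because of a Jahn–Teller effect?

[Cr(OH)6]^4-: Ligand charges: each hydroxide is −1. With an overall charge of −4 the chromium centre must be in the +2 oxidation state. Chromium is a group-6 element; Cr(II) is therefore d⁴. Hydroxide is a weak-field ligand for a first-row metal, so the complex is high-spin. The t₂g³e_g¹ (high-spin) configuration has an unevenly filled e_g set; the Jahn–Teller theorem predicts a tetragonal distortion (typically axial elongation) to lift the degeneracy.
[Tc(OH)6]^+: Ligand charges: each hydroxide is −1. With an overall charge of +1 the technetium centre must be in the +7 oxidation state. Tc sits in group 7, so the d-electron count is 7 − 7 = 0. The d⁰ configuration leaves the e_g set evenly filled (or empty) — no strong Jahn–Teller driving force.

[Cr(OH)6]^4-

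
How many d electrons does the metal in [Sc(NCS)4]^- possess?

Each isothiocyanate is −1; balancing the −1 overall charge requires Sc(III).
Scandium is a group-3 element; Sc(III) is therefore d⁰.

d0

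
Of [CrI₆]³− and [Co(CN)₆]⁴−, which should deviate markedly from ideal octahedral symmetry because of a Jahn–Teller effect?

[CrI₆]³−: Each iodide is −1; balancing the −3 overall charge requires Cr(III). Cr sits in group 6, so the d-electron count is 6 − 3 = 3. The d³ configuration leaves the e_g set evenly filled (or empty) — no strong Jahn–Teller driving force.
[Co(CN)₆]⁴−: Ligand charges: each cyanide is −1. With an overall charge of −4 the cobalt centre must be in the +2 oxidation state. Co sits in group 9, so the d-electron count is 9 − 2 = 7. Cyanide is a strong-field ligand (high in the spectrochemical series) for a first-row metal, so the complex is low-spin. The t₂g⁶e_g¹ (low-spin) configuration has an unevenly filled e_g set; the Jahn–Teller theorem predicts a tetragonal distortion (typically axial elongation) to lift the degeneracy.

[Co(CN)₆]⁴−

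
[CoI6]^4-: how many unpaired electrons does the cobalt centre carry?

Summing ligand charges against the −4 overall charge gives an oxidation state of +2 for cobalt.
Co sits in group 9, so the d-electron count is 9 − 2 = 7.
The spin state decides the count: Iodide is a weak-field ligand for a first-row metal, so the complex is high-spin.
An octahedral high-spin d⁷ ion is t₂g⁵e_g², giving 3 unpaired electrons.

3 unpaired electrons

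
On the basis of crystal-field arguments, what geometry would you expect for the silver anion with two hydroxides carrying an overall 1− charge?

linear

Summing ligand charges against the −1 overall charge gives an oxidation state of +1 for silver.
Group 11 minus oxidation state 1 gives a d¹⁰ configuration.
Coordination number: 2.
A d¹⁰ ion with only two ligands adopts a linear arrangement (sp hybridisation; no CFSE preference).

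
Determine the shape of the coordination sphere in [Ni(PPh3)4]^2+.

Summing ligand charges against the +2 overall charge gives an oxidation state of +2 for nickel.
Group 10 minus oxidation state 2 gives a d⁸ configuration.
With 4 monodentate ligands the coordination number is 4.
Triphenylphosphine is a strong-field ligand (high in the spectrochemical series).
A 3d d⁸ ion with strong-field ligands gains enough CFSE to favour square planar over tetrahedral.

square planar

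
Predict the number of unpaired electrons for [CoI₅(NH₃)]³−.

3

Each iodide is −1; ammonia is neutral; balancing the −3 overall charge requires Co(II).
Group 9 minus oxidation state 2 gives a d⁷ configuration.
The spin state decides the count: Iodide is a weak-field ligand for a first-row metal, so the complex is high-spin.
An octahedral high-spin d⁷ ion is t₂g⁵e_g², giving 3 unpaired electrons.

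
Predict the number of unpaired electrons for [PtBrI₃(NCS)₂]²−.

0

Summing ligand charges against the −2 overall charge gives an oxidation state of +4 for platinum.
Pt sits in group 10, so the d-electron count is 10 − 4 = 6.
The spin state decides the count: a 5d ion has a large Δₒ and is invariably low-spin.
An octahedral low-spin d⁶ ion is t₂g⁶e_g⁰, giving 0 unpaired electrons.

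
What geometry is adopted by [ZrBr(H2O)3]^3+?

tetrahedral

Ligand charges: each bromide is −1; water is neutral. With an overall charge of +3 the zirconium centre must be in the +4 oxidation state.
Group 4 minus oxidation state 4 gives a d⁰ configuration.
With 4 monodentate ligands the coordination number is 4.
A d⁰ ion has no crystal-field stabilisation preference between square planar and tetrahedral, so four ligands adopt the sterically favoured tetrahedral geometry.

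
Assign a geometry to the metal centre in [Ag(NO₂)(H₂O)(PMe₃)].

trigonal planar

Ligand charges: each nitro (N-bound nitrite) is −1; water is neutral; trimethylphosphine is neutral. With an overall charge of 0 the silver centre must be in the +1 oxidation state.
Ag sits in group 11, so the d-electron count is 11 − 1 = 10.
Coordination number: 3.
Three ligands around a d¹⁰ centre minimise repulsion in a trigonal-planar arrangement.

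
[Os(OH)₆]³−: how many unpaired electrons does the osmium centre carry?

Summing ligand charges against the −3 overall charge gives an oxidation state of +3 for osmium.
Group 8 minus oxidation state 3 gives a d⁵ configuration.
The spin state decides the count: a 5d ion has a large Δₒ and is invariably low-spin.
An octahedral low-spin d⁵ ion is t₂g⁵e_g⁰, giving 1 unpaired electron.

1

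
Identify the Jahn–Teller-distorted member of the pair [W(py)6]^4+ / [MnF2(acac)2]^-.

[W(py)6]^4+: Summing ligand charges against the +4 overall charge gives an oxidation state of +4 for tungsten. Tungsten is a group-6 element; W(IV) is therefore d². The d² configuration leaves the e_g set evenly filled (or empty) — no strong Jahn–Teller driving force.
[MnF2(acac)2]^-: Each fluoride is −1; each acetylacetonate is −1; balancing the −1 overall charge requires Mn(III). Group 7 minus oxidation state 3 gives a d⁴ configuration. Acetylacetonate and fluoride are weak-field ligands for a first-row metal, so the complex is high-spin. The t₂g³e_g¹ (high-spin) configuration has an unevenly filled e_g set; the Jahn–Teller theorem predicts a tetragonal distortion (typically axial elongation) to lift the degeneracy.

[MnF2(acac)2]^-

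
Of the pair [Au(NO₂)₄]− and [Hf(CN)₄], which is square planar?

For [Au(NO₂)₄]−: Each nitro (N-bound nitrite) is −1; balancing the −1 overall charge requires Au(III). Au sits in group 11, so the d-electron count is 11 − 3 = 8. A 5d d⁸ ion has a large crystal-field splitting; square planar leaves the high-energy d_{x²−y²} orbital empty and maximises CFSE. → square planar.
For [Hf(CN)₄]: Summing ligand charges against the 0 overall charge gives an oxidation state of +4 for hafnium. Hafnium is a group-4 element; Hf(IV) is therefore d⁰. A d⁰ ion has no crystal-field stabilisation preference between square planar and tetrahedral, so four ligands adopt the sterically favoured tetrahedral geometry. → tetrahedral.

[Au(NO₂)₄]−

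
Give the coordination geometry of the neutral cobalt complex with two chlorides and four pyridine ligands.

octahedral

Ligand charges: each chloride is −1; pyridine is neutral. With an overall charge of 0 the cobalt centre must be in the +2 oxidation state.
Co sits in group 9, so the d-electron count is 9 − 2 = 7.
With 6 monodentate ligands the coordination number is 6.
Six donors around a single metal centre give an octahedral coordination sphere.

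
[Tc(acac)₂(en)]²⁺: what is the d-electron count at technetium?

d³

Summing ligand charges against the +2 overall charge gives an oxidation state of +4 for technetium.
Technetium is a group-7 element; Tc(IV) is therefore d³.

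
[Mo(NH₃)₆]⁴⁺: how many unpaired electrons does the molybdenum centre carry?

Summing ligand charges against the +4 overall charge gives an oxidation state of +4 for molybdenum.
Group 6 minus oxidation state 4 gives a d² configuration.
In an octahedral field the d² configuration is t₂g²e_g⁰ (only one arrangement possible), giving 2 unpaired electrons.

2 unpaired electrons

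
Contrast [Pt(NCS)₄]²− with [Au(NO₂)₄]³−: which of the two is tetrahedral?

[Au(NO₂)₄]³−

For [Pt(NCS)₄]²−: Each isothiocyanate is −1; balancing the −2 overall charge requires Pt(II). Platinum is a group-10 element; Pt(II) is therefore d⁸. A 5d d⁸ ion has a large crystal-field splitting; square planar leaves the high-energy d_{x²−y²} orbital empty and maximises CFSE. → square planar.
For [Au(NO₂)₄]³−: Summing ligand charges against the −3 overall charge gives an oxidation state of +1 for gold. Group 11 minus oxidation state 1 gives a d¹⁰ configuration. A d¹⁰ ion has no crystal-field stabilisation preference between square planar and tetrahedral, so four ligands adopt the sterically favoured tetrahedral geometry. → tetrahedral.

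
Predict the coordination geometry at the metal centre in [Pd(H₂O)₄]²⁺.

Ligand charges: water is neutral. With an overall charge of +2 the palladium centre must be in the +2 oxidation state.
Palladium is a group-10 element; Pd(II) is therefore d⁸.
Coordination number: 4.
A 4d d⁸ ion has a large crystal-field splitting; square planar leaves the high-energy d_{x²−y²} orbital empty and maximises CFSE.

square planar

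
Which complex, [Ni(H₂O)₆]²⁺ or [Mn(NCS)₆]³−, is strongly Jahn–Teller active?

[Mn(NCS)₆]³−

[Ni(H₂O)₆]²⁺: Ligand charges: water is neutral. With an overall charge of +2 the nickel centre must be in the +2 oxidation state. Group 10 minus oxidation state 2 gives a d⁸ configuration. The d⁸ configuration leaves the e_g set evenly filled (or empty) — no strong Jahn–Teller driving force.
[Mn(NCS)₆]³−: Ligand charges: each isothiocyanate is −1. With an overall charge of −3 the manganese centre must be in the +3 oxidation state. Group 7 minus oxidation state 3 gives a d⁴ configuration. Isothiocyanate is a weak-field ligand for a first-row metal, so the complex is high-spin. The t₂g³e_g¹ (high-spin) configuration has an unevenly filled e_g set; the Jahn–Teller theorem predicts a tetragonal distortion (typically axial elongation) to lift the degeneracy.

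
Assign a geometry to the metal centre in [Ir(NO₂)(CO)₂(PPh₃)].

Each nitro (N-bound nitrite) is −1; carbonyl is neutral; triphenylphosphine is neutral; balancing the 0 overall charge requires Ir(I).
Ir sits in group 9, so the d-electron count is 9 − 1 = 8.
Coordination number: 4.
A 5d d⁸ ion has a large crystal-field splitting; square planar leaves the high-energy d_{x²−y²} orbital empty and maximises CFSE.

square planar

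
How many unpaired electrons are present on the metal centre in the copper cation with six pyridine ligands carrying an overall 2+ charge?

1

Pyridine is neutral; balancing the +2 overall charge requires Cu(II).
Group 11 minus oxidation state 2 gives a d⁹ configuration.
In an octahedral field the d⁹ configuration is t₂g⁶e_g³ (only one arrangement possible), giving 1 unpaired electron.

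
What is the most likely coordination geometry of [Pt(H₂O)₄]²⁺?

Water is neutral; balancing the +2 overall charge requires Pt(II).
Pt sits in group 10, so the d-electron count is 10 − 2 = 8.
With 4 monodentate ligands the coordination number is 4.
A 5d d⁸ ion has a large crystal-field splitting; square planar leaves the high-energy d_{x²−y²} orbital empty and maximises CFSE.

square planar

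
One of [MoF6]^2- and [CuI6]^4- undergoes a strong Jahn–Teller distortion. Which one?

[CuI6]^4-

[MoF6]^2-: Ligand charges: each fluoride is −1. With an overall charge of −2 the molybdenum centre must be in the +4 oxidation state. Mo sits in group 6, so the d-electron count is 6 − 4 = 2. The d² configuration leaves the e_g set evenly filled (or empty) — no strong Jahn–Teller driving force.
[CuI6]^4-: Ligand charges: each iodide is −1. With an overall charge of −4 the copper centre must be in the +2 oxidation state. Cu sits in group 11, so the d-electron count is 11 − 2 = 9. The t₂g⁶e_g³ configuration has an unevenly filled e_g set; the Jahn–Teller theorem predicts a tetragonal distortion (typically axial elongation) to lift the degeneracy.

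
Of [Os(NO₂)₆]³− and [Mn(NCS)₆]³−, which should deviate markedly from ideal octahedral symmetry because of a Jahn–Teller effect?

[Os(NO₂)₆]³−: Each nitro (N-bound nitrite) is −1; balancing the −3 overall charge requires Os(III). Group 8 minus oxidation state 3 gives a d⁵ configuration. A 5d ion has a large Δₒ and is invariably low-spin. The d⁵ configuration leaves the e_g set evenly filled (or empty) — no strong Jahn–Teller driving force.
[Mn(NCS)₆]³−: Each isothiocyanate is −1; balancing the −3 overall charge requires Mn(III). Mn sits in group 7, so the d-electron count is 7 − 3 = 4. Isothiocyanate is a weak-field ligand for a first-row metal, so the complex is high-spin. The t₂g³e_g¹ (high-spin) configuration has an unevenly filled e_g set; the Jahn–Teller theorem predicts a tetragonal distortion (typically axial elongation) to lift the degeneracy.

[Mn(NCS)₆]³−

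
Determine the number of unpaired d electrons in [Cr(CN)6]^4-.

2

Summing ligand charges against the −4 overall charge gives an oxidation state of +2 for chromium.
Group 6 minus oxidation state 2 gives a d⁴ configuration.
The spin state decides the count: Cyanide is a strong-field ligand (high in the spectrochemical series) for a first-row metal, so the complex is low-spin.
An octahedral low-spin d⁴ ion is t₂g⁴e_g⁰, giving 2 unpaired electrons.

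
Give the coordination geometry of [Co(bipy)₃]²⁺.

2,2′-bipyridine is neutral; balancing the +2 overall charge requires Co(II).
Group 9 minus oxidation state 2 gives a d⁷ configuration.
Counting donor atoms: 3×2,2′-bipyridine (bidentate) → 6 donors. Coordination number = 6.
Six donors around a single metal centre give an octahedral coordination sphere.

octahedral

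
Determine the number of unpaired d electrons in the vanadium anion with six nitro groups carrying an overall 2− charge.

1

Summing ligand charges against the −2 overall charge gives an oxidation state of +4 for vanadium.
Vanadium is a group-5 element; V(IV) is therefore d¹.
In an octahedral field the d¹ configuration is t₂g¹e_g⁰ (only one arrangement possible), giving 1 unpaired electron.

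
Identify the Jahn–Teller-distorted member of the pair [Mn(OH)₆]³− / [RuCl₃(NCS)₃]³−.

[Mn(OH)₆]³−: Each hydroxide is −1; balancing the −3 overall charge requires Mn(III). Group 7 minus oxidation state 3 gives a d⁴ configuration. Hydroxide is a weak-field ligand for a first-row metal, so the complex is high-spin. The t₂g³e_g¹ (high-spin) configuration has an unevenly filled e_g set; the Jahn–Teller theorem predicts a tetragonal distortion (typically axial elongation) to lift the degeneracy.
[RuCl₃(NCS)₃]³−: Summing ligand charges against the −3 overall charge gives an oxidation state of +3 for ruthenium. Group 8 minus oxidation state 3 gives a d⁵ configuration. A 4d ion has a large Δₒ and is invariably low-spin. The d⁵ configuration leaves the e_g set evenly filled (or empty) — no strong Jahn–Teller driving force.

[Mn(OH)₆]³−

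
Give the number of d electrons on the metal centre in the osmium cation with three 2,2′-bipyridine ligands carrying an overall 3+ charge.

d⁵

Ligand charges: 2,2′-bipyridine is neutral. With an overall charge of +3 the osmium centre must be in the +3 oxidation state.
Group 8 minus oxidation state 3 gives a d⁵ configuration.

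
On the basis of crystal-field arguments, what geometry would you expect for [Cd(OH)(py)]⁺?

Ligand charges: each hydroxide is −1; pyridine is neutral. With an overall charge of +1 the cadmium centre must be in the +2 oxidation state.
Cadmium is a group-12 element; Cd(II) is therefore d¹⁰.
With 2 monodentate ligands the coordination number is 2.
A d¹⁰ ion with only two ligands adopts a linear arrangement (sp hybridisation; no CFSE preference).

linear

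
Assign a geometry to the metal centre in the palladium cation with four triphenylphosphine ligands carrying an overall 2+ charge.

square planar

Summing ligand charges against the +2 overall charge gives an oxidation state of +2 for palladium.
Palladium is a group-10 element; Pd(II) is therefore d⁸.
With 4 monodentate ligands the coordination number is 4.
A 4d d⁸ ion has a large crystal-field splitting; square planar leaves the high-energy d_{x²−y²} orbital empty and maximises CFSE.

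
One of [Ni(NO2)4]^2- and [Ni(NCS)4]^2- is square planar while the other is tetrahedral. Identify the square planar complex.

For [Ni(NO2)4]^2-: Ligand charges: each nitro (N-bound nitrite) is −1. With an overall charge of −2 the nickel centre must be in the +2 oxidation state. Group 10 minus oxidation state 2 gives a d⁸ configuration. Nitro (N-bound nitrite) is a strong-field ligand (high in the spectrochemical series). A 3d d⁸ ion with strong-field ligands gains enough CFSE to favour square planar over tetrahedral. → square planar.
For [Ni(NCS)4]^2-: Ligand charges: each isothiocyanate is −1. With an overall charge of −2 the nickel centre must be in the +2 oxidation state. Nickel is a group-10 element; Ni(II) is therefore d⁸. Isothiocyanate is a weak-field ligand. With weak-field ligands the CFSE gain from square planar is small, so a 3d d⁸ ion takes the sterically preferred tetrahedral geometry. → tetrahedral.

[Ni(NO2)4]^2-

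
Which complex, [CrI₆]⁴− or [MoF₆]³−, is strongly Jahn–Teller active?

[CrI₆]⁴−

[CrI₆]⁴−: Summing ligand charges against the −4 overall charge gives an oxidation state of +2 for chromium. Group 6 minus oxidation state 2 gives a d⁴ configuration. Iodide is a weak-field ligand for a first-row metal, so the complex is high-spin. The t₂g³e_g¹ (high-spin) configuration has an unevenly filled e_g set; the Jahn–Teller theorem predicts a tetragonal distortion (typically axial elongation) to lift the degeneracy.
[MoF₆]³−: Summing ligand charges against the −3 overall charge gives an oxidation state of +3 for molybdenum. Molybdenum is a group-6 element; Mo(III) is therefore d³. The d³ configuration leaves the e_g set evenly filled (or empty) — no strong Jahn–Teller driving force.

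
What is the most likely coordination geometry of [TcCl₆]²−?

octahedral

Each chloride is −1; balancing the −2 overall charge requires Tc(IV).
Tc sits in group 7, so the d-electron count is 7 − 4 = 3.
Coordination number: 6.
Six donors around a single metal centre give an octahedral coordination sphere.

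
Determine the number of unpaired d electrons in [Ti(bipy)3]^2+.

2,2′-bipyridine is neutral; balancing the +2 overall charge requires Ti(II).
Ti sits in group 4, so the d-electron count is 4 − 2 = 2.
Counting donor atoms: 3×2,2′-bipyridine (bidentate) → 6 donors. Coordination number = 6.
In an octahedral field the d² configuration is t₂g²e_g⁰ (only one arrangement possible), giving 2 unpaired electrons.

2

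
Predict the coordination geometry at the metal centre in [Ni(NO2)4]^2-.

square planar

Summing ligand charges against the −2 overall charge gives an oxidation state of +2 for nickel.
Nickel is a group-10 element; Ni(II) is therefore d⁸.
Coordination number: 4.
Nitro (N-bound nitrite) is a strong-field ligand (high in the spectrochemical series).
A 3d d⁸ ion with strong-field ligands gains enough CFSE to favour square planar over tetrahedral.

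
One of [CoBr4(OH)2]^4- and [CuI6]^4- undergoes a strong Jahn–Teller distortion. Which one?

[CuI6]^4-

[CoBr4(OH)2]^4-: Summing ligand charges against the −4 overall charge gives an oxidation state of +2 for cobalt. Co sits in group 9, so the d-electron count is 9 − 2 = 7. Bromide and hydroxide are weak-field ligands for a first-row metal, so the complex is high-spin. The d⁷ configuration leaves the e_g set evenly filled (or empty) — no strong Jahn–Teller driving force.
[CuI6]^4-: Each iodide is −1; balancing the −4 overall charge requires Cu(II). Group 11 minus oxidation state 2 gives a d⁹ configuration. The t₂g⁶e_g³ configuration has an unevenly filled e_g set; the Jahn–Teller theorem predicts a tetragonal distortion (typically axial elongation) to lift the degeneracy.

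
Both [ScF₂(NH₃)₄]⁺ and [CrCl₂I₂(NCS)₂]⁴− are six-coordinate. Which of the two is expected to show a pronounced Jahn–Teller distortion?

[CrCl₂I₂(NCS)₂]⁴−

[ScF₂(NH₃)₄]⁺: Each fluoride is −1; ammonia is neutral; balancing the +1 overall charge requires Sc(III). Sc sits in group 3, so the d-electron count is 3 − 3 = 0. The d⁰ configuration leaves the e_g set evenly filled (or empty) — no strong Jahn–Teller driving force.
[CrCl₂I₂(NCS)₂]⁴−: Summing ligand charges against the −4 overall charge gives an oxidation state of +2 for chromium. Cr sits in group 6, so the d-electron count is 6 − 2 = 4. Chloride, iodide, and isothiocyanate are weak-field ligands for a first-row metal, so the complex is high-spin. The t₂g³e_g¹ (high-spin) configuration has an unevenly filled e_g set; the Jahn–Teller theorem predicts a tetragonal distortion (typically axial elongation) to lift the degeneracy.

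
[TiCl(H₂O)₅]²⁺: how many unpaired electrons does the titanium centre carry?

1 unpaired electron

Summing ligand charges against the +2 overall charge gives an oxidation state of +3 for titanium.
Ti sits in group 4, so the d-electron count is 4 − 3 = 1.
In an octahedral field the d¹ configuration is t₂g¹e_g⁰ (only one arrangement possible), giving 1 unpaired electron.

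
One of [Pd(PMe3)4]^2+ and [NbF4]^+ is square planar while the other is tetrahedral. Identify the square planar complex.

For [Pd(PMe3)4]^2+: Summing ligand charges against the +2 overall charge gives an oxidation state of +2 for palladium. Group 10 minus oxidation state 2 gives a d⁸ configuration. A 4d d⁸ ion has a large crystal-field splitting; square planar leaves the high-energy d_{x²−y²} orbital empty and maximises CFSE. → square planar.
For [NbF4]^+: Summing ligand charges against the +1 overall charge gives an oxidation state of +5 for niobium. Group 5 minus oxidation state 5 gives a d⁰ configuration. A d⁰ ion has no crystal-field stabilisation preference between square planar and tetrahedral, so four ligands adopt the sterically favoured tetrahedral geometry. → tetrahedral.

[Pd(PMe3)4]^2+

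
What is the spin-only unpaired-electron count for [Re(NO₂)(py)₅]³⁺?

Each nitro (N-bound nitrite) is −1; pyridine is neutral; balancing the +3 overall charge requires Re(IV).
Group 7 minus oxidation state 4 gives a d³ configuration.
In an octahedral field the d³ configuration is t₂g³e_g⁰ (only one arrangement possible), giving 3 unpaired electrons.

3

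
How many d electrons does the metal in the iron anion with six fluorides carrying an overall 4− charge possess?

Summing ligand charges against the −4 overall charge gives an oxidation state of +2 for iron.
Group 8 minus oxidation state 2 gives a d⁶ configuration.

d⁶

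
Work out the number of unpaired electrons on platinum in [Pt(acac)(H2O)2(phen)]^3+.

Each acetylacetonate is −1; water is neutral; 1,10-phenanthroline is neutral; balancing the +3 overall charge requires Pt(IV).
Pt sits in group 10, so the d-electron count is 10 − 4 = 6.
Counting donor atoms: 1×acetylacetonate (bidentate) → 2 donors; 2×water (monodentate) → 2 donors; 1×1,10-phenanthroline (bidentate) → 2 donors. Coordination number = 6.
The spin state decides the count: a 5d ion has a large Δₒ and is invariably low-spin.
An octahedral low-spin d⁶ ion is t₂g⁶e_g⁰, giving 0 unpaired electrons.

0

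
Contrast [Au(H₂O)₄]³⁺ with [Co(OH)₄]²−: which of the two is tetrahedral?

For [Au(H₂O)₄]³⁺: Water is neutral; balancing the +3 overall charge requires Au(III). Group 11 minus oxidation state 3 gives a d⁸ configuration. A 5d d⁸ ion has a large crystal-field splitting; square planar leaves the high-energy d_{x²−y²} orbital empty and maximises CFSE. → square planar.
For [Co(OH)₄]²−: Ligand charges: each hydroxide is −1. With an overall charge of −2 the cobalt centre must be in the +2 oxidation state. Group 9 minus oxidation state 2 gives a d⁷ configuration. For a high-spin 3d d⁷ ion with weak-field ligands the small Δₜ gives little square-planar CFSE advantage, so four ligands adopt the sterically favoured tetrahedral geometry. → tetrahedral.

[Co(OH)₄]²−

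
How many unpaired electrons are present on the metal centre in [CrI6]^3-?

Summing ligand charges against the −3 overall charge gives an oxidation state of +3 for chromium.
Group 6 minus oxidation state 3 gives a d³ configuration.
In an octahedral field the d³ configuration is t₂g³e_g⁰ (only one arrangement possible), giving 3 unpaired electrons.

3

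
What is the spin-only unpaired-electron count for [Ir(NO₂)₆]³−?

0

Summing ligand charges against the −3 overall charge gives an oxidation state of +3 for iridium.
Group 9 minus oxidation state 3 gives a d⁶ configuration.
The spin state decides the count: a 5d ion has a large Δₒ and is invariably low-spin.
An octahedral low-spin d⁶ ion is t₂g⁶e_g⁰, giving 0 unpaired electrons.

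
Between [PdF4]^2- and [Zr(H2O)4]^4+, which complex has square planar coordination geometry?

[PdF4]^2-

For [PdF4]^2-: Summing ligand charges against the −2 overall charge gives an oxidation state of +2 for palladium. Palladium is a group-10 element; Pd(II) is therefore d⁸. A 4d d⁸ ion has a large crystal-field splitting; square planar leaves the high-energy d_{x²−y²} orbital empty and maximises CFSE. → square planar.
For [Zr(H2O)4]^4+: Summing ligand charges against the +4 overall charge gives an oxidation state of +4 for zirconium. Zr sits in group 4, so the d-electron count is 4 − 4 = 0. A d⁰ ion has no crystal-field stabilisation preference between square planar and tetrahedral, so four ligands adopt the sterically favoured tetrahedral geometry. → tetrahedral.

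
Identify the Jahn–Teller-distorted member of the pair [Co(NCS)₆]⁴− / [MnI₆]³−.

[Co(NCS)₆]⁴−: Summing ligand charges against the −4 overall charge gives an oxidation state of +2 for cobalt. Group 9 minus oxidation state 2 gives a d⁷ configuration. Isothiocyanate is a weak-field ligand for a first-row metal, so the complex is high-spin. The d⁷ configuration leaves the e_g set evenly filled (or empty) — no strong Jahn–Teller driving force.
[MnI₆]³−: Each iodide is −1; balancing the −3 overall charge requires Mn(III). Mn sits in group 7, so the d-electron count is 7 − 3 = 4. Iodide is a weak-field ligand for a first-row metal, so the complex is high-spin. The t₂g³e_g¹ (high-spin) configuration has an unevenly filled e_g set; the Jahn–Teller theorem predicts a tetragonal distortion (typically axial elongation) to lift the degeneracy.

[MnI₆]³−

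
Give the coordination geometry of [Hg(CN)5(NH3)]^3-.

Ligand charges: each cyanide is −1; ammonia is neutral. With an overall charge of −3 the mercury centre must be in the +2 oxidation state.
Hg sits in group 12, so the d-electron count is 12 − 2 = 10.
Coordination number: 6.
Six donors around a single metal centre give an octahedral coordination sphere.

octahedral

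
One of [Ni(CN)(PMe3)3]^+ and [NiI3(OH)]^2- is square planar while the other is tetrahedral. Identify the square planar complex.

For [Ni(CN)(PMe3)3]^+: Ligand charges: each cyanide is −1; trimethylphosphine is neutral. With an overall charge of +1 the nickel centre must be in the +2 oxidation state. Nickel is a group-10 element; Ni(II) is therefore d⁸. Cyanide and trimethylphosphine are strong-field ligands (high in the spectrochemical series). A 3d d⁸ ion with strong-field ligands gains enough CFSE to favour square planar over tetrahedral. → square planar.
For [NiI3(OH)]^2-: Summing ligand charges against the −2 overall charge gives an oxidation state of +2 for nickel. Nickel is a group-10 element; Ni(II) is therefore d⁸. Hydroxide and iodide are weak-field ligands. With weak-field ligands the CFSE gain from square planar is small, so a 3d d⁸ ion takes the sterically preferred tetrahedral geometry. → tetrahedral.

[Ni(CN)(PMe3)3]^+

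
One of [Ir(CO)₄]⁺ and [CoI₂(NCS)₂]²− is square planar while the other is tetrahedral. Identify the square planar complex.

For [Ir(CO)₄]⁺: Summing ligand charges against the +1 overall charge gives an oxidation state of +1 for iridium. Group 9 minus oxidation state 1 gives a d⁸ configuration. A 5d d⁸ ion has a large crystal-field splitting; square planar leaves the high-energy d_{x²−y²} orbital empty and maximises CFSE. → square planar.
For [CoI₂(NCS)₂]²−: Each iodide is −1; each isothiocyanate is −1; balancing the −2 overall charge requires Co(II). Cobalt is a group-9 element; Co(II) is therefore d⁷. For a high-spin 3d d⁷ ion with weak-field ligands the small Δₜ gives little square-planar CFSE advantage, so four ligands adopt the sterically favoured tetrahedral geometry. → tetrahedral.

[Ir(CO)₄]⁺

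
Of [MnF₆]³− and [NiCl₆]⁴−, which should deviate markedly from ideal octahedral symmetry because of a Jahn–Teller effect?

[MnF₆]³−

[MnF₆]³−: Summing ligand charges against the −3 overall charge gives an oxidation state of +3 for manganese. Group 7 minus oxidation state 3 gives a d⁴ configuration. Fluoride is a weak-field ligand for a first-row metal, so the complex is high-spin. The t₂g³e_g¹ (high-spin) configuration has an unevenly filled e_g set; the Jahn–Teller theorem predicts a tetragonal distortion (typically axial elongation) to lift the degeneracy.
[NiCl₆]⁴−: Ligand charges: each chloride is −1. With an overall charge of −4 the nickel centre must be in the +2 oxidation state. Ni sits in group 10, so the d-electron count is 10 − 2 = 8. The d⁸ configuration leaves the e_g set evenly filled (or empty) — no strong Jahn–Teller driving force.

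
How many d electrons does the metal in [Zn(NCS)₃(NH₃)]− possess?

d10

Each isothiocyanate is −1; ammonia is neutral; balancing the −1 overall charge requires Zn(II).
Group 12 minus oxidation state 2 gives a d¹⁰ configuration.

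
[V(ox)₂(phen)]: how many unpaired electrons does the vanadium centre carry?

1 unpaired electron

Summing ligand charges against the 0 overall charge gives an oxidation state of +4 for vanadium.
Group 5 minus oxidation state 4 gives a d¹ configuration.
Counting donor atoms: 2×oxalate (bidentate) → 4 donors; 1×1,10-phenanthroline (bidentate) → 2 donors. Coordination number = 6.
In an octahedral field the d¹ configuration is t₂g¹e_g⁰ (only one arrangement possible), giving 1 unpaired electron.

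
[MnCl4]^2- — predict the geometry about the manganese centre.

tetrahedral

Summing ligand charges against the −2 overall charge gives an oxidation state of +2 for manganese.
Group 7 minus oxidation state 2 gives a d⁵ configuration.
With 4 monodentate ligands the coordination number is 4.
Chloride is a weak-field ligand.
A high-spin d⁵ ion has zero CFSE in either geometry, so four ligands adopt the sterically favoured tetrahedral geometry.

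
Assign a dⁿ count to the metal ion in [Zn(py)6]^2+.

Ligand charges: pyridine is neutral. With an overall charge of +2 the zinc centre must be in the +2 oxidation state.
Group 12 minus oxidation state 2 gives a d¹⁰ configuration.

d¹⁰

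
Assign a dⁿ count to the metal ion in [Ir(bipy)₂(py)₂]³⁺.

2,2′-bipyridine is neutral; pyridine is neutral; balancing the +3 overall charge requires Ir(III).
Ir sits in group 9, so the d-electron count is 9 − 3 = 6.

d6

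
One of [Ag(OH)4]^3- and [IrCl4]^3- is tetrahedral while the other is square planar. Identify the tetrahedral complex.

For [Ag(OH)4]^3-: Each hydroxide is −1; balancing the −3 overall charge requires Ag(I). Silver is a group-11 element; Ag(I) is therefore d¹⁰. A d¹⁰ ion has no crystal-field stabilisation preference between square planar and tetrahedral, so four ligands adopt the sterically favoured tetrahedral geometry. → tetrahedral.
For [IrCl4]^3-: Each chloride is −1; balancing the −3 overall charge requires Ir(I). Ir sits in group 9, so the d-electron count is 9 − 1 = 8. A 5d d⁸ ion has a large crystal-field splitting; square planar leaves the high-energy d_{x²−y²} orbital empty and maximises CFSE. → square planar.

[Ag(OH)4]^3-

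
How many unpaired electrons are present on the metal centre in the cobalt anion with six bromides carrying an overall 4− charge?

3

Each bromide is −1; balancing the −4 overall charge requires Co(II).
Cobalt is a group-9 element; Co(II) is therefore d⁷.
The spin state decides the count: Bromide is a weak-field ligand for a first-row metal, so the complex is high-spin.
An octahedral high-spin d⁷ ion is t₂g⁵e_g², giving 3 unpaired electrons.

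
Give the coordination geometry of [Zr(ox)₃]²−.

Summing ligand charges against the −2 overall charge gives an oxidation state of +4 for zirconium.
Zr sits in group 4, so the d-electron count is 4 − 4 = 0.
Counting donor atoms: 3×oxalate (bidentate) → 6 donors. Coordination number = 6.
Six donors around a single metal centre give an octahedral coordination sphere.

octahedral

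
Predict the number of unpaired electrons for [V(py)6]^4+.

Pyridine is neutral; balancing the +4 overall charge requires V(IV).
Group 5 minus oxidation state 4 gives a d¹ configuration.
In an octahedral field the d¹ configuration is t₂g¹e_g⁰ (only one arrangement possible), giving 1 unpaired electron.

1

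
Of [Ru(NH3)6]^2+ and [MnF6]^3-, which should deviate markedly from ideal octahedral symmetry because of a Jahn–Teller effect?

[Ru(NH3)6]^2+: Ligand charges: ammonia is neutral. With an overall charge of +2 the ruthenium centre must be in the +2 oxidation state. Ruthenium is a group-8 element; Ru(II) is therefore d⁶. A 4d ion has a large Δₒ and is invariably low-spin. The d⁶ configuration leaves the e_g set evenly filled (or empty) — no strong Jahn–Teller driving force.
[MnF6]^3-: Summing ligand charges against the −3 overall charge gives an oxidation state of +3 for manganese. Mn sits in group 7, so the d-electron count is 7 − 3 = 4. Fluoride is a weak-field ligand for a first-row metal, so the complex is high-spin. The t₂g³e_g¹ (high-spin) configuration has an unevenly filled e_g set; the Jahn–Teller theorem predicts a tetragonal distortion (typically axial elongation) to lift the degeneracy.

[MnF6]^3-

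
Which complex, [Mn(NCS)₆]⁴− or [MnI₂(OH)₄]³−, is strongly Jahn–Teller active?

[MnI₂(OH)₄]³−

[Mn(NCS)₆]⁴−: Each isothiocyanate is −1; balancing the −4 overall charge requires Mn(II). Group 7 minus oxidation state 2 gives a d⁵ configuration. Isothiocyanate is a weak-field ligand for a first-row metal, so the complex is high-spin. The d⁵ configuration leaves the e_g set evenly filled (or empty) — no strong Jahn–Teller driving force.
[MnI₂(OH)₄]³−: Ligand charges: each iodide is −1; each hydroxide is −1. With an overall charge of −3 the manganese centre must be in the +3 oxidation state. Mn sits in group 7, so the d-electron count is 7 − 3 = 4. Hydroxide and iodide are weak-field ligands for a first-row metal, so the complex is high-spin. The t₂g³e_g¹ (high-spin) configuration has an unevenly filled e_g set; the Jahn–Teller theorem predicts a tetragonal distortion (typically axial elongation) to lift the degeneracy.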